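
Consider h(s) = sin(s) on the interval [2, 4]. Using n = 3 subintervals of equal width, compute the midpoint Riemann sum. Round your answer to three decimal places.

Δs = (4 − 2)/3 = 2/3.
Midpoints: 7/3, 3, 11/3.
h(7/3) ≈ 0.723, h(3) ≈ 0.141, h(11/3) ≈ -0.501.
Sum = Δs · [h(7/3) + h(3) + h(11/3)].
Sum ≈ 0.242.

0.242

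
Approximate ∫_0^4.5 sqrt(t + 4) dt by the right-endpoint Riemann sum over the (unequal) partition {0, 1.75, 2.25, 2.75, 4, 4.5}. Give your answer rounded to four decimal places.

11.7387

Subinterval widths: 1.75, 0.5, 0.5, 1.25, 0.5.
Right endpoints: 1.75, 2.25, 2.75, 4, 4.5.
f(1.75) ≈ 2.3979, f(2.25) ≈ 2.5000, f(2.75) ≈ 2.5981, f(4) ≈ 2.8284, f(4.5) ≈ 2.9155.
Sum = Σ Δt_i · f(t_i).
Sum ≈ 11.7387.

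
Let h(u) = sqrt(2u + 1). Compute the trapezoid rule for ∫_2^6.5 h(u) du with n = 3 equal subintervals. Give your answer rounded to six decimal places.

13.700872

Δu = (6.5 − 2)/3 = 1.5.
h(2) ≈ 2.236068, h(3.5) ≈ 2.828427, h(5) ≈ 3.316625, h(6.5) ≈ 3.741657.
T_3 = (Δu/2)·[h(u_0) + 2h(u_1) + 2h(u_2) + h(u_3)].
Sum ≈ 13.700872.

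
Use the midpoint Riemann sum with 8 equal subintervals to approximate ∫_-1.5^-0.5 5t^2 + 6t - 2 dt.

Δt = (-0.5 − (-1.5))/8 = 0.125.
Midpoints: -1.4375, -1.3125, -1.1875, -1.0625, -0.9375, -0.8125, -0.6875, -0.5625.
f(-1.4375) = -0.29296875, f(-1.3125) = -1.26171875, f(-1.1875) = -2.07421875, f(-1.0625) = -2.73046875, f(-0.9375) = -3.23046875, f(-0.8125) = -3.57421875, f(-0.6875) = -3.76171875, f(-0.5625) = -3.79296875.
Sum = Δt · [f(-1.4375) + f(-1.3125) + f(-1.1875) + ...].
Sum = -2.58984375.

-2.58984375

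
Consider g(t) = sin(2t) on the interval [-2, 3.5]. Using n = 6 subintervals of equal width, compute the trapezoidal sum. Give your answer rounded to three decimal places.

-0.495

Δt = (3.5 − (-2))/6 = 11/12.
g(-2) ≈ 0.757, g(-13/12) ≈ -0.828, g(-1/6) ≈ -0.327, g(0.75) ≈ 0.997, g(5/3) ≈ -0.191, g(31/12) ≈ -0.899, g(3.5) ≈ 0.657.
T_6 = (Δt/2)·[g(t_0) + 2g(t_1) + ... + 2g(t_{5}) + g(t_6)].
Sum ≈ -0.495.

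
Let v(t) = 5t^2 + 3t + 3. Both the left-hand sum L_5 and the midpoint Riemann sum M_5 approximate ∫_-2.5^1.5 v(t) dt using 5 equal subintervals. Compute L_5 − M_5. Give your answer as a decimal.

L_5 = 43.
M_5 = 36.6.
L_5 − M_5 = 6.4.

6.4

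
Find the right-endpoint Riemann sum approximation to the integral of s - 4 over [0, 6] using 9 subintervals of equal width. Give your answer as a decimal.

-4

Δs = (6 − 0)/9 = 2/3.
Right endpoints: 2/3, 4/3, 2, 8/3, 10/3, 4, 14/3, 16/3, 6.
f(2/3) = -10/3, f(4/3) = -8/3, f(2) = -2, f(8/3) = -4/3, f(10/3) = -2/3, f(4) = 0, f(14/3) = 2/3, f(16/3) = 4/3, f(6) = 2.
Sum = Δs · [f(2/3) + f(4/3) + f(2) + ...].
Sum = -4.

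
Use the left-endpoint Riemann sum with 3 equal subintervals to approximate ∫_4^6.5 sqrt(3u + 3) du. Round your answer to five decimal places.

10.44035

Δu = (6.5 − 4)/3 = 5/6.
Left endpoints: 4, 29/6, 17/3.
f(4) ≈ 3.87298, f(29/6) ≈ 4.18330, f(17/3) ≈ 4.47214.
Sum = Δu · [f(4) + f(29/6) + f(17/3)].
Sum ≈ 10.44035.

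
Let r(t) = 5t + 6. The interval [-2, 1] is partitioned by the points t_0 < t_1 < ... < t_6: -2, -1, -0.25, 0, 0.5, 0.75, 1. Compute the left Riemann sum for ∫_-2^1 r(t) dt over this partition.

Subinterval widths: 1, 0.75, 0.25, 0.5, 0.25, 0.25.
Left endpoints: -2, -1, -0.25, 0, 0.5, 0.75.
r(-2) = -4, r(-1) = 1, r(-0.25) = 4.75, r(0) = 6, r(0.5) = 8.5, r(0.75) = 9.75.
Sum = Σ Δt_i · r(t_i).
Sum = 5.5.

5.5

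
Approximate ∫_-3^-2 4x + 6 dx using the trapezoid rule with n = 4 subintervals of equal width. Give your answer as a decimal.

Δx = (-2 − (-3))/4 = 0.25.
f(-3) = -6, f(-2.75) = -5, f(-2.5) = -4, f(-2.25) = -3, f(-2) = -2.
T_4 = (Δx/2)·[f(x_0) + 2f(x_1) + 2f(x_2) + 2f(x_3) + f(x_4)].
Sum = -4.

-4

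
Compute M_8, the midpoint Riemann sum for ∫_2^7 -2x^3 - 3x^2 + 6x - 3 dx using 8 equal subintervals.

Δx = (7 − 2)/8 = 0.625.
Midpoints: 2.3125, 2.9375, 3.5625, 4.1875, 4.8125, 5.4375, 6.0625, 6.6875.
f(2.3125) = -61237/2048, f(2.9375) = -126887/2048, f(3.5625) = -225537/2048, f(4.1875) = -363187/2048, f(4.8125) = -545837/2048, f(5.4375) = -779487/2048, f(6.0625) = -1070137/2048, f(6.6875) = -1423787/2048.
Sum = Δx · [f(2.3125) + f(2.9375) + f(3.5625) + ...].
Sum = -1402.6171875.

-1402.6171875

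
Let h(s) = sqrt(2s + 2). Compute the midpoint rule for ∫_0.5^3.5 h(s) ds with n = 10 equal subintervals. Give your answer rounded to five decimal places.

Δs = (3.5 − 0.5)/10 = 0.3.
Midpoints: 0.65, 0.95, 1.25, 1.55, 1.85, 2.15, 2.45, 2.75, 3.05, 3.35.
h(0.65) ≈ 1.81659, h(0.95) ≈ 1.97484, h(1.25) ≈ 2.12132, h(1.55) ≈ 2.25832, h(1.85) ≈ 2.38747, h(2.15) ≈ 2.50998, h(2.45) ≈ 2.62679, h(2.75) ≈ 2.73861, h(3.05) ≈ 2.84605, h(3.35) ≈ 2.94958.
Sum = Δs · [h(0.65) + h(0.95) + h(1.25) + ...].
Sum ≈ 7.26886.

7.26886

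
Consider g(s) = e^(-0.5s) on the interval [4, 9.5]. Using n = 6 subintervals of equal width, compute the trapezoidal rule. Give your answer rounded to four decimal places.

Δs = (9.5 − 4)/6 = 11/12.
g(4) ≈ 0.1353, g(59/12) ≈ 0.0856, g(35/6) ≈ 0.0541, g(6.75) ≈ 0.0342, g(23/3) ≈ 0.0216, g(103/12) ≈ 0.0137, g(9.5) ≈ 0.0087.
T_6 = (Δs/2)·[g(s_0) + 2g(s_1) + ... + 2g(s_{5}) + g(s_6)].
Sum ≈ 0.2578.

0.2578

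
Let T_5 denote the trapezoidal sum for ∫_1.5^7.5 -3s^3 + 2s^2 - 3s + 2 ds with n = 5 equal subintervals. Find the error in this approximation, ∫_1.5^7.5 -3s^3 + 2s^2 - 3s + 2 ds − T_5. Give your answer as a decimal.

55.44

Exact integral: ∫_1.5^7.5 f(s) ds = -2159.25.
T_5 = -2214.69.
Error = -2159.25 − (-2214.69) = 55.44.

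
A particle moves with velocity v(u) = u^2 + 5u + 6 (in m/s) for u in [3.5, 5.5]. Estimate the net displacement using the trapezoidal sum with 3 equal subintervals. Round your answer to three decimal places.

98.315

Δu = (5.5 − 3.5)/3 = 2/3.
v(3.5) = 35.75, v(25/6) = 1591/36, v(29/6) = 1927/36, v(5.5) = 63.75.
T_3 = (Δu/2)·[v(u_0) + 2v(u_1) + 2v(u_2) + v(u_3)].
Sum ≈ 98.315.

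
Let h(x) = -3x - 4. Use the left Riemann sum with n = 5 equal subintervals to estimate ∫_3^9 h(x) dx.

Δx = (9 − 3)/5 = 1.2.
Left endpoints: 3, 4.2, 5.4, 6.6, 7.8.
h(3) = -13, h(4.2) = -16.6, h(5.4) = -20.2, h(6.6) = -23.8, h(7.8) = -27.4.
Sum = Δx · [h(3) + h(4.2) + h(5.4) + h(6.6) + h(7.8)].
Sum = -121.2.

-121.2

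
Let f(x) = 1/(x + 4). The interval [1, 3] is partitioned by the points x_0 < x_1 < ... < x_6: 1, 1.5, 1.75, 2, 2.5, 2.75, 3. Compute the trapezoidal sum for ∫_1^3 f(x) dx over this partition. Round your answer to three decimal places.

Subinterval widths: 0.5, 0.25, 0.25, 0.5, 0.25, 0.25.
f(1) = 0.2, f(1.5) = 2/11, f(1.75) = 4/23, f(2) = 1/6, f(2.5) = 2/13, f(2.75) = 4/27, f(3) = 1/7.
On each subinterval the trapezoid contributes (Δx_i/2)·[f(x_{i-1}) + f(x_i)].
Sum ≈ 0.337.

0.337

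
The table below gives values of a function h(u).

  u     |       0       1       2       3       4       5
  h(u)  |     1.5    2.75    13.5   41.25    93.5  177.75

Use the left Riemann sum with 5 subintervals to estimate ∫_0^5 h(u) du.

Δu = 1.
Sum = 1·[1.5 + 2.75 + 13.5 + 41.25 + 93.5] = 152.5.

152.5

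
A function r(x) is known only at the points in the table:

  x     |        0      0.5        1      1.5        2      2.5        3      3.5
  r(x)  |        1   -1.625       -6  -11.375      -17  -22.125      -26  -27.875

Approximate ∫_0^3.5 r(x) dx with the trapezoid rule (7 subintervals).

-48.78125

Δx = 0.5.
T_7 = (0.5/2)·[1 + 2·(-1.625) + 2·(-6) + 2·(-11.375) + 2·(-17) + 2·(-22.125) + 2·(-26) + (-27.875)] = -48.78125.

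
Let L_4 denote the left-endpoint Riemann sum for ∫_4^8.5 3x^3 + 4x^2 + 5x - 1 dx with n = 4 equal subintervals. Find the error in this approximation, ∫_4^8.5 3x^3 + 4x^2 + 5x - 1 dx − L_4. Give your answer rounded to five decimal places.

1010.36426

Exact integral: ∫_4^8.5 f(x) dx = 4592.671875.
L_4 ≈ 3582.3076172.
Error ≈ 4592.671875 − 3582.3076172 ≈ 1010.36426.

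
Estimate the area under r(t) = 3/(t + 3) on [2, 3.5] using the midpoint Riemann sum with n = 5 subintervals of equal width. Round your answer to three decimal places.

0.787

Δt = (3.5 − 2)/5 = 0.3.
Midpoints: 2.15, 2.45, 2.75, 3.05, 3.35.
r(2.15) = 60/103, r(2.45) = 60/109, r(2.75) = 12/23, r(3.05) = 60/121, r(3.35) = 60/127.
Sum = Δt · [r(2.15) + r(2.45) + r(2.75) + r(3.05) + r(3.35)].
Sum ≈ 0.787.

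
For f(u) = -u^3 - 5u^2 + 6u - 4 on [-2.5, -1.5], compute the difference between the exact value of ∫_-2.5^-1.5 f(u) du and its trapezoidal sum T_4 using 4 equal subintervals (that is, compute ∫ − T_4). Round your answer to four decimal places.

Exact integral: ∫_-2.5^-1.5 f(u) du ≈ -27.916667.
T_4 = -27.90625.
Error ≈ -27.916667 − (-27.90625) ≈ -0.0104.

-0.0104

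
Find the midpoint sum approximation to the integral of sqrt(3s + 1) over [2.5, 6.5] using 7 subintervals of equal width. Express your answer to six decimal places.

15.121632

Δs = (6.5 − 2.5)/7 = 4/7.
Midpoints: 39/14, 47/14, 55/14, 4.5, 71/14, 79/14, 87/14.
f(39/14) ≈ 3.058945, f(47/14) ≈ 3.327376, f(55/14) ≈ 3.575712, f(4.5) ≈ 3.807887, f(71/14) ≈ 4.026697, f(79/14) ≈ 4.234214, f(87/14) ≈ 4.432026.
Sum = Δs · [f(39/14) + f(47/14) + f(55/14) + ...].
Sum ≈ 15.121632.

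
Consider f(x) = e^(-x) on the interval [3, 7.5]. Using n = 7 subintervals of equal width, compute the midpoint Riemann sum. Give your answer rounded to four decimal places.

Δx = (7.5 − 3)/7 = 9/14.
Midpoints: 93/28, 111/28, 129/28, 5.25, 165/28, 183/28, 201/28.
f(93/28) ≈ 0.0361, f(111/28) ≈ 0.0190, f(129/28) ≈ 0.0100, f(5.25) ≈ 0.0052, f(165/28) ≈ 0.0028, f(183/28) ≈ 0.0015, f(201/28) ≈ 0.0008.
Sum = Δx · [f(93/28) + f(111/28) + f(129/28) + ...].
Sum ≈ 0.0484.

0.0484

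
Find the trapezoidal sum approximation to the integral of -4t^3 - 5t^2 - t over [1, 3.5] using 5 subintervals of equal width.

-227.8125

Δt = (3.5 − 1)/5 = 0.5.
f(1) = -10, f(1.5) = -26.25, f(2) = -54, f(2.5) = -96.25, f(3) = -156, f(3.5) = -236.25.
T_5 = (Δt/2)·[f(t_0) + 2f(t_1) + ... + 2f(t_{4}) + f(t_5)].
Sum = -227.8125.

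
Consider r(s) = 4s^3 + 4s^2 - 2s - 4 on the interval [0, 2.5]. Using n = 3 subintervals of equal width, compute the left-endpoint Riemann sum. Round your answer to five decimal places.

14.76852

Δs = (2.5 − 0)/3 = 5/6.
Left endpoints: 0, 5/6, 5/3.
r(0) = -4, r(5/6) = -31/54, r(5/3) = 602/27.
Sum = Δs · [r(0) + r(5/6) + r(5/3)].
Sum ≈ 14.76852.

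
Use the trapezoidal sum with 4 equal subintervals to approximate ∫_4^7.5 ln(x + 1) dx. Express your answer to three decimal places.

6.638

Δx = (7.5 − 4)/4 = 0.875.
f(4) ≈ 1.609, f(4.875) ≈ 1.771, f(5.75) ≈ 1.910, f(6.625) ≈ 2.031, f(7.5) ≈ 2.140.
T_4 = (Δx/2)·[f(x_0) + 2f(x_1) + 2f(x_2) + 2f(x_3) + f(x_4)].
Sum ≈ 6.638.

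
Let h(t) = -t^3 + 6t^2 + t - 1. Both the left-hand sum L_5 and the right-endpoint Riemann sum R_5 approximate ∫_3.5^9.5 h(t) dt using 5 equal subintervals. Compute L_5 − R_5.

L_5 = -151.89.
R_5 = -560.49.
L_5 − R_5 = 408.6.

408.6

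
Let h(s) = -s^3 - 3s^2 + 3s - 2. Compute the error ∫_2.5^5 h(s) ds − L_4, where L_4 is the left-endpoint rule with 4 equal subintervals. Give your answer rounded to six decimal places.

Exact integral: ∫_2.5^5 h(s) ds = -232.734375.
L_4 ≈ -185.63964844.
Error ≈ -232.734375 − (-185.63964844) ≈ -47.094727.

-47.094727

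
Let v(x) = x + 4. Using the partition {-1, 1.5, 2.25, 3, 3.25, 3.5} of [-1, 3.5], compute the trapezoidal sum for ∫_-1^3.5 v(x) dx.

23.625

Subinterval widths: 2.5, 0.75, 0.75, 0.25, 0.25.
v(-1) = 3, v(1.5) = 5.5, v(2.25) = 6.25, v(3) = 7, v(3.25) = 7.25, v(3.5) = 7.5.
On each subinterval the trapezoid contributes (Δx_i/2)·[v(x_{i-1}) + v(x_i)].
Sum = 23.625.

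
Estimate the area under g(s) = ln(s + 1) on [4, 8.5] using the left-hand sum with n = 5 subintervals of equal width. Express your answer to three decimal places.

Δs = (8.5 − 4)/5 = 0.9.
Left endpoints: 4, 4.9, 5.8, 6.7, 7.6.
g(4) ≈ 1.609, g(4.9) ≈ 1.775, g(5.8) ≈ 1.917, g(6.7) ≈ 2.041, g(7.6) ≈ 2.152.
Sum = Δs · [g(4) + g(4.9) + g(5.8) + g(6.7) + g(7.6)].
Sum ≈ 8.545.

8.545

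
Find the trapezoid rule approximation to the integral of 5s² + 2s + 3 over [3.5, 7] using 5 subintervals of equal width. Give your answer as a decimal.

Δs = (7 − 3.5)/5 = 0.7.
f(3.5) = 71.25, f(4.2) = 99.6, f(4.9) = 132.85, f(5.6) = 171, f(6.3) = 214.05, f(7) = 262.
T_5 = (Δs/2)·[f(s_0) + 2f(s_1) + ... + 2f(s_{4}) + f(s_5)].
Sum = 548.8875.

548.8875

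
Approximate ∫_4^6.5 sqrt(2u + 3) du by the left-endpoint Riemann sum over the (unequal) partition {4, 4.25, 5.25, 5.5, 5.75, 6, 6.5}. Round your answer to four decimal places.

Subinterval widths: 0.25, 1, 0.25, 0.25, 0.25, 0.5.
Left endpoints: 4, 4.25, 5.25, 5.5, 5.75, 6.
f(4) ≈ 3.3166, f(4.25) ≈ 3.3912, f(5.25) ≈ 3.6742, f(5.5) ≈ 3.7417, f(5.75) ≈ 3.8079, f(6) ≈ 3.8730.
Sum = Σ Δu_i · f(u_i).
Sum ≈ 8.9628.

8.9628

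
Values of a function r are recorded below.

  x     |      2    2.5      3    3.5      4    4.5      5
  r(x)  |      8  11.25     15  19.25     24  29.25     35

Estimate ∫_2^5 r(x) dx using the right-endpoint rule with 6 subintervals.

Δx = 0.5.
Sum = 0.5·[11.25 + 15 + 19.25 + 24 + 29.25 + 35] = 66.875.

66.875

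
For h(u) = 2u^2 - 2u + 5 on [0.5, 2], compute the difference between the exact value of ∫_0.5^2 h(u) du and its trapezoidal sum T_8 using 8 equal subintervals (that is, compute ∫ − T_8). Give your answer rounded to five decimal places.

Exact integral: ∫_0.5^2 h(u) du = 9.
T_8 ≈ 9.0175781.
Error ≈ 9 − 9.0175781 ≈ -0.01758.

-0.01758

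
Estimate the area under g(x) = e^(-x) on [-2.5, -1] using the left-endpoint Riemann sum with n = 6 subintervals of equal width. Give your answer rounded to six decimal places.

Δx = (-1 − (-2.5))/6 = 0.25.
Left endpoints: -2.5, -2.25, -2, -1.75, -1.5, -1.25.
g(-2.5) ≈ 12.182494, g(-2.25) ≈ 9.487736, g(-2) ≈ 7.389056, g(-1.75) ≈ 5.754603, g(-1.5) ≈ 4.481689, g(-1.25) ≈ 3.490343.
Sum = Δx · [g(-2.5) + g(-2.25) + g(-2) + ...].
Sum ≈ 10.696480.

10.696480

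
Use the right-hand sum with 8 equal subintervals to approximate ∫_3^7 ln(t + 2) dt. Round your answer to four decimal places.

Δt = (7 − 3)/8 = 0.5.
Right endpoints: 3.5, 4, 4.5, 5, 5.5, 6, 6.5, 7.
f(3.5) ≈ 1.7047, f(4) ≈ 1.7918, f(4.5) ≈ 1.8718, f(5) ≈ 1.9459, f(5.5) ≈ 2.0149, f(6) ≈ 2.0794, f(6.5) ≈ 2.1401, f(7) ≈ 2.1972.
Sum = Δt · [f(3.5) + f(4) + f(4.5) + ...].
Sum ≈ 7.8729.

7.8729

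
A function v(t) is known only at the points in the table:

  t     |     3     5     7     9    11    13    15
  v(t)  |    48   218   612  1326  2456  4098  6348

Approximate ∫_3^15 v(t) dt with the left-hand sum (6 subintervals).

17516

Δt = 2.
Sum = 2·[48 + 218 + 612 + 1326 + 2456 + 4098] = 17516.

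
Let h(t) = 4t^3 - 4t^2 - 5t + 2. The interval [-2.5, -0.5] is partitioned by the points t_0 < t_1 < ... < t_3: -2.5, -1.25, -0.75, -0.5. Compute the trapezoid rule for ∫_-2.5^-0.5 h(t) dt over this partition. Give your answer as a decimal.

-49.65625

Subinterval widths: 1.25, 0.5, 0.25.
h(-2.5) = -73, h(-1.25) = -5.8125, h(-0.75) = 1.8125, h(-0.5) = 3.
On each subinterval the trapezoid contributes (Δt_i/2)·[h(t_{i-1}) + h(t_i)].
Sum = -49.65625.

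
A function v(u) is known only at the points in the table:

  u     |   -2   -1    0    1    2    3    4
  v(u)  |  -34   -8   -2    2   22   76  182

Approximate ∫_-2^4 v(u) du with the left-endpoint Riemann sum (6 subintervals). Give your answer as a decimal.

56

Δu = 1.
Sum = 1·[(-34) + (-8) + (-2) + 2 + 22 + 76] = 56.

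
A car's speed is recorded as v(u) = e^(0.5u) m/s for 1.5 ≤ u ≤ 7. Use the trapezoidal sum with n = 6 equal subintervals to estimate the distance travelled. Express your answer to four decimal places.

Δu = (7 − 1.5)/6 = 11/12.
v(1.5) ≈ 2.1170, v(29/12) ≈ 3.3479, v(10/3) ≈ 5.2945, v(4.25) ≈ 8.3729, v(31/6) ≈ 13.2412, v(73/12) ≈ 20.9401, v(7) ≈ 33.1155.
T_6 = (Δu/2)·[v(u_0) + 2v(u_1) + ... + 2v(u_{5}) + v(u_6)].
Sum ≈ 63.0784.

63.0784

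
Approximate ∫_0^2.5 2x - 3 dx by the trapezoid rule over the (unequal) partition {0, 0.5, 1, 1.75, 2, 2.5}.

-1.25

Subinterval widths: 0.5, 0.5, 0.75, 0.25, 0.5.
f(0) = -3, f(0.5) = -2, f(1) = -1, f(1.75) = 0.5, f(2) = 1, f(2.5) = 2.
On each subinterval the trapezoid contributes (Δx_i/2)·[f(x_{i-1}) + f(x_i)].
Sum = -1.25.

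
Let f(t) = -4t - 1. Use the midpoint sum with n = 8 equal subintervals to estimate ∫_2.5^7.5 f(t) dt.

-105

Δt = (7.5 − 2.5)/8 = 0.625.
Midpoints: 2.8125, 3.4375, 4.0625, 4.6875, 5.3125, 5.9375, 6.5625, 7.1875.
f(2.8125) = -12.25, f(3.4375) = -14.75, f(4.0625) = -17.25, f(4.6875) = -19.75, f(5.3125) = -22.25, f(5.9375) = -24.75, f(6.5625) = -27.25, f(7.1875) = -29.75.
Sum = Δt · [f(2.8125) + f(3.4375) + f(4.0625) + ...].
Sum = -105.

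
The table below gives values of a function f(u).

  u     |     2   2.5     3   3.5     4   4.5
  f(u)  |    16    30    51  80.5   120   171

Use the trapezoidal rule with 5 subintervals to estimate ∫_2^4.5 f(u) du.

187.5

Δu = 0.5.
T_5 = (0.5/2)·[16 + 2·30 + 2·51 + 2·80.5 + 2·120 + 171] = 187.5.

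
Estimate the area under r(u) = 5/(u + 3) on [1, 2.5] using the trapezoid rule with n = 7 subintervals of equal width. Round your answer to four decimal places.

Δu = (2.5 − 1)/7 = 3/14.
r(1) = 1.25, r(17/14) = 70/59, r(10/7) = 35/31, r(23/14) = 14/13, r(13/7) = 35/34, r(29/14) = 70/71, r(16/7) = 35/37, r(2.5) = 10/11.
T_7 = (Δu/2)·[r(u_0) + 2r(u_1) + ... + 2r(u_{6}) + r(u_7)].
Sum ≈ 1.5928.

1.5928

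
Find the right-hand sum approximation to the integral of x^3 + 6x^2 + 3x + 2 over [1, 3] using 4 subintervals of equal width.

Δx = (3 − 1)/4 = 0.5.
Right endpoints: 1.5, 2, 2.5, 3.
f(1.5) = 23.375, f(2) = 40, f(2.5) = 62.625, f(3) = 92.
Sum = Δx · [f(1.5) + f(2) + f(2.5) + f(3)].
Sum = 109.

109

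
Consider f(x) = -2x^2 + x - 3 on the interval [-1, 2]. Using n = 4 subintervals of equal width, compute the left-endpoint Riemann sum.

Δx = (2 − (-1))/4 = 0.75.
Left endpoints: -1, -0.25, 0.5, 1.25.
f(-1) = -6, f(-0.25) = -3.375, f(0.5) = -3, f(1.25) = -4.875.
Sum = Δx · [f(-1) + f(-0.25) + f(0.5) + f(1.25)].
Sum = -12.9375.

-12.9375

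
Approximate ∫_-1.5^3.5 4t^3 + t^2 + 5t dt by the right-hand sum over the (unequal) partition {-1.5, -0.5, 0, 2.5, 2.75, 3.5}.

Subinterval widths: 1, 0.5, 2.5, 0.25, 0.75.
Right endpoints: -0.5, 0, 2.5, 2.75, 3.5.
f(-0.5) = -2.75, f(0) = 0, f(2.5) = 81.25, f(2.75) = 104.5, f(3.5) = 201.25.
Sum = Σ Δt_i · f(t_i).
Sum = 377.4375.

377.4375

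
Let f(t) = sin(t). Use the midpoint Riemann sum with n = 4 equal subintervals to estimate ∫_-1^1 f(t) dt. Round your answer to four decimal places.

Δt = (1 − (-1))/4 = 0.5.
Midpoints: -0.75, -0.25, 0.25, 0.75.
f(-0.75) ≈ -0.6816, f(-0.25) ≈ -0.2474, f(0.25) ≈ 0.2474, f(0.75) ≈ 0.6816.
Sum = Δt · [f(-0.75) + f(-0.25) + f(0.25) + f(0.75)].
Sum ≈ 0.0000.

0.0000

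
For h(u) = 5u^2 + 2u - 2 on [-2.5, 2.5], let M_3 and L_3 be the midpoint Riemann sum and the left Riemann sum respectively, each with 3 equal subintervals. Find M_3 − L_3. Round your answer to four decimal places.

M_3 ≈ 36.296296.
L_3 ≈ 45.324074.
M_3 − L_3 ≈ -9.0278.

-9.0278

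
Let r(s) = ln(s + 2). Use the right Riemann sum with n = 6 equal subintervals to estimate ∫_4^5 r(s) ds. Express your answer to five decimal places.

1.88361

Δs = (5 − 4)/6 = 1/6.
Right endpoints: 25/6, 13/3, 4.5, 14/3, 29/6, 5.
r(25/6) ≈ 1.81916, r(13/3) ≈ 1.84583, r(4.5) ≈ 1.87180, r(14/3) ≈ 1.89712, r(29/6) ≈ 1.92181, r(5) ≈ 1.94591.
Sum = Δs · [r(25/6) + r(13/3) + r(4.5) + ...].
Sum ≈ 1.88361.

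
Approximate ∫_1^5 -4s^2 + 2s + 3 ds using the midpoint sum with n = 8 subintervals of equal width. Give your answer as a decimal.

-129

Δs = (5 − 1)/8 = 0.5.
Midpoints: 1.25, 1.75, 2.25, 2.75, 3.25, 3.75, 4.25, 4.75.
f(1.25) = -0.75, f(1.75) = -5.75, f(2.25) = -12.75, f(2.75) = -21.75, f(3.25) = -32.75, f(3.75) = -45.75, f(4.25) = -60.75, f(4.75) = -77.75.
Sum = Δs · [f(1.25) + f(1.75) + f(2.25) + ...].
Sum = -129.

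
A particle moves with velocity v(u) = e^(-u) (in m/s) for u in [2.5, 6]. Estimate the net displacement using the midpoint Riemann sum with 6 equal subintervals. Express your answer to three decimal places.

Δu = (6 − 2.5)/6 = 7/12.
Midpoints: 67/24, 3.375, 95/24, 109/24, 5.125, 137/24.
v(67/24) ≈ 0.061, v(3.375) ≈ 0.034, v(95/24) ≈ 0.019, v(109/24) ≈ 0.011, v(5.125) ≈ 0.006, v(137/24) ≈ 0.003.
Sum = Δu · [v(67/24) + v(3.375) + v(95/24) + ...].
Sum ≈ 0.078.

0.078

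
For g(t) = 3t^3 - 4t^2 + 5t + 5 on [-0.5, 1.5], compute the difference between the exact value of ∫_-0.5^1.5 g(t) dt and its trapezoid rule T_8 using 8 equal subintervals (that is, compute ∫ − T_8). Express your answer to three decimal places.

Exact integral: ∫_-0.5^1.5 g(t) dt ≈ 14.08333.
T_8 = 14.09375.
Error ≈ 14.08333 − 14.09375 ≈ -0.010.

-0.010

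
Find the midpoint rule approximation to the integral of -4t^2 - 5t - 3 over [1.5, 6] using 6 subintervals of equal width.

Δt = (6 − 1.5)/6 = 0.75.
Midpoints: 1.875, 2.625, 3.375, 4.125, 4.875, 5.625.
f(1.875) = -26.4375, f(2.625) = -43.6875, f(3.375) = -65.4375, f(4.125) = -91.6875, f(4.875) = -122.4375, f(5.625) = -157.6875.
Sum = Δt · [f(1.875) + f(2.625) + f(3.375) + ...].
Sum = -380.53125.

-380.53125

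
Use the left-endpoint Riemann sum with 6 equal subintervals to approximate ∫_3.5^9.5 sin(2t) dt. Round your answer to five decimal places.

Δt = (9.5 − 3.5)/6 = 1.
Left endpoints: 3.5, 4.5, 5.5, 6.5, 7.5, 8.5.
f(3.5) ≈ 0.65699, f(4.5) ≈ 0.41212, f(5.5) ≈ -0.99999, f(6.5) ≈ 0.42017, f(7.5) ≈ 0.65029, f(8.5) ≈ -0.96140.
Sum = Δt · [f(3.5) + f(4.5) + f(5.5) + ...].
Sum ≈ 0.17817.

0.17817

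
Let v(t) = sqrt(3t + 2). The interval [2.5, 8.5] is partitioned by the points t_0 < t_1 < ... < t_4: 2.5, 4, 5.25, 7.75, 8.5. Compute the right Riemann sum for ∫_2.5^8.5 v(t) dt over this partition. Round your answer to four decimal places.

Subinterval widths: 1.5, 1.25, 2.5, 0.75.
Right endpoints: 4, 5.25, 7.75, 8.5.
v(4) ≈ 3.7417, v(5.25) ≈ 4.2131, v(7.75) ≈ 5.0249, v(8.5) ≈ 5.2440.
Sum = Σ Δt_i · v(t_i).
Sum ≈ 27.3742.

27.3742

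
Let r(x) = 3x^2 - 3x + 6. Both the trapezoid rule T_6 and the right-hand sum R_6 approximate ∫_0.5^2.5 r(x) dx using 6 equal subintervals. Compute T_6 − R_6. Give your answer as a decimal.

T_6 ≈ 18.611111.
R_6 ≈ 20.611111.
T_6 − R_6 = -2.

-2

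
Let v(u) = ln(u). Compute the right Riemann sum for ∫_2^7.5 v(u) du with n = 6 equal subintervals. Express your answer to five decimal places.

8.80584

Δu = (7.5 − 2)/6 = 11/12.
Right endpoints: 35/12, 23/6, 4.75, 17/3, 79/12, 7.5.
v(35/12) ≈ 1.07044, v(23/6) ≈ 1.34373, v(4.75) ≈ 1.55814, v(17/3) ≈ 1.73460, v(79/12) ≈ 1.88454, v(7.5) ≈ 2.01490.
Sum = Δu · [v(35/12) + v(23/6) + v(4.75) + ...].
Sum ≈ 8.80584.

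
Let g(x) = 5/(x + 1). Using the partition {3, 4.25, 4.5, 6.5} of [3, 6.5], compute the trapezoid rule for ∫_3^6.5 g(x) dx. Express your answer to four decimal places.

Subinterval widths: 1.25, 0.25, 2.
g(3) = 1.25, g(4.25) = 20/21, g(4.5) = 10/11, g(6.5) = 2/3.
On each subinterval the trapezoid contributes (Δx_i/2)·[g(x_{i-1}) + g(x_i)].
Sum ≈ 3.1849.

3.1849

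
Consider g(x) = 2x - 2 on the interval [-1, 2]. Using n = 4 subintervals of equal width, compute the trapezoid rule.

Δx = (2 − (-1))/4 = 0.75.
g(-1) = -4, g(-0.25) = -2.5, g(0.5) = -1, g(1.25) = 0.5, g(2) = 2.
T_4 = (Δx/2)·[g(x_0) + 2g(x_1) + 2g(x_2) + 2g(x_3) + g(x_4)].
Sum = -3.

-3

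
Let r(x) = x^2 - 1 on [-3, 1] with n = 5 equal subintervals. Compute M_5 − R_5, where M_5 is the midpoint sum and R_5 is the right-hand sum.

2.56

M_5 = 5.12.
R_5 = 2.56.
M_5 − R_5 = 2.56.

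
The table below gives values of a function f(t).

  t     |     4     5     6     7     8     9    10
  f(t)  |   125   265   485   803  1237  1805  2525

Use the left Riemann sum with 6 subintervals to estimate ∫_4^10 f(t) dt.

4720

Δt = 1.
Sum = 1·[125 + 265 + 485 + 803 + 1237 + 1805] = 4720.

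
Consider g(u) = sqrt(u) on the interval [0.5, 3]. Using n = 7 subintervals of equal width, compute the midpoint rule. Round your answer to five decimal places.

3.23059

Δu = (3 − 0.5)/7 = 5/14.
Midpoints: 19/28, 29/28, 39/28, 1.75, 59/28, 69/28, 79/28.
g(19/28) ≈ 0.82375, g(29/28) ≈ 1.01770, g(39/28) ≈ 1.18019, g(1.75) ≈ 1.32288, g(59/28) ≈ 1.45160, g(69/28) ≈ 1.56980, g(79/28) ≈ 1.67971.
Sum = Δu · [g(19/28) + g(29/28) + g(39/28) + ...].
Sum ≈ 3.23059.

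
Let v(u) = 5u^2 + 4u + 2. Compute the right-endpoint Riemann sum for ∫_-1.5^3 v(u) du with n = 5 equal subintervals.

Δu = (3 − (-1.5))/5 = 0.9.
Right endpoints: -0.6, 0.3, 1.2, 2.1, 3.
v(-0.6) = 1.4, v(0.3) = 3.65, v(1.2) = 14, v(2.1) = 32.45, v(3) = 59.
Sum = Δu · [v(-0.6) + v(0.3) + v(1.2) + v(2.1) + v(3)].
Sum = 99.45.

99.45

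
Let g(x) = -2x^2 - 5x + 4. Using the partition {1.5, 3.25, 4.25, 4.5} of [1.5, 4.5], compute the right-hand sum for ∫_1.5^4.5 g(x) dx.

Subinterval widths: 1.75, 1, 0.25.
Right endpoints: 3.25, 4.25, 4.5.
g(3.25) = -33.375, g(4.25) = -53.375, g(4.5) = -59.
Sum = Σ Δx_i · g(x_i).
Sum = -126.53125.

-126.53125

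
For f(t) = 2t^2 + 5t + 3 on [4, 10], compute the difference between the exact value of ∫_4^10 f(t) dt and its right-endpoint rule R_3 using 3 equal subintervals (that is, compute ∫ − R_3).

-206

Exact integral: ∫_4^10 f(t) dt = 852.
R_3 = 1058.
Error = 852 − 1058 = -206.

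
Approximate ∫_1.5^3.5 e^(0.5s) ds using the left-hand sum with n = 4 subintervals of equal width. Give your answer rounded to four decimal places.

6.4037

Δs = (3.5 − 1.5)/4 = 0.5.
Left endpoints: 1.5, 2, 2.5, 3.
f(1.5) ≈ 2.1170, f(2) ≈ 2.7183, f(2.5) ≈ 3.4903, f(3) ≈ 4.4817.
Sum = Δs · [f(1.5) + f(2) + f(2.5) + f(3)].
Sum ≈ 6.4037.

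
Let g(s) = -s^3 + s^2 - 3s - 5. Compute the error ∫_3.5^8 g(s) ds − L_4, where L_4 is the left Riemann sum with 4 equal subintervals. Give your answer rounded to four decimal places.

Exact integral: ∫_3.5^8 g(s) ds = -930.234375.
L_4 ≈ -703.291992.
Error ≈ -930.234375 − (-703.291992) ≈ -226.9424.

-226.9424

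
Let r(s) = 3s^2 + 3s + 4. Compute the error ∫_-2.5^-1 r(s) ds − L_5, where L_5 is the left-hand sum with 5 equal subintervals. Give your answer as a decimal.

-1.755

Exact integral: ∫_-2.5^-1 r(s) ds = 12.75.
L_5 = 14.505.
Error = 12.75 − 14.505 = -1.755.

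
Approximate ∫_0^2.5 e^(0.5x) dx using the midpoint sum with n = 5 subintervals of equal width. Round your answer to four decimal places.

Δx = (2.5 − 0)/5 = 0.5.
Midpoints: 0.25, 0.75, 1.25, 1.75, 2.25.
f(0.25) ≈ 1.1331, f(0.75) ≈ 1.4550, f(1.25) ≈ 1.8682, f(1.75) ≈ 2.3989, f(2.25) ≈ 3.0802.
Sum = Δx · [f(0.25) + f(0.75) + f(1.25) + f(1.75) + f(2.25)].
Sum ≈ 4.9677.

4.9677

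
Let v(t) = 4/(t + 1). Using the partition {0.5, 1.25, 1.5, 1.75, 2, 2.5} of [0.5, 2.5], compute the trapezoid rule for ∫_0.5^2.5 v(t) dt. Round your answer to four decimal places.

Subinterval widths: 0.75, 0.25, 0.25, 0.25, 0.5.
v(0.5) = 8/3, v(1.25) = 16/9, v(1.5) = 1.6, v(1.75) = 16/11, v(2) = 4/3, v(2.5) = 8/7.
On each subinterval the trapezoid contributes (Δt_i/2)·[v(t_{i-1}) + v(t_i)].
Sum ≈ 3.4382.

3.4382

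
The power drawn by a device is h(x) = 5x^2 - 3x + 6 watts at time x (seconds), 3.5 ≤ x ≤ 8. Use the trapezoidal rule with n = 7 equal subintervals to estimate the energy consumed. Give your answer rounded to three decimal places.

Δx = (8 − 3.5)/7 = 9/14.
h(3.5) = 56.75, h(29/7) = 3890/49, h(67/14) = 20807/196, h(38/7) = 6716/49, h(85/14) = 33731/196, h(47/7) = 10352/49, h(103/14) = 49895/196, h(8) = 302.
T_7 = (Δx/2)·[h(x_0) + 2h(x_1) + ... + 2h(x_{6}) + h(x_7)].
Sum ≈ 732.800.

732.800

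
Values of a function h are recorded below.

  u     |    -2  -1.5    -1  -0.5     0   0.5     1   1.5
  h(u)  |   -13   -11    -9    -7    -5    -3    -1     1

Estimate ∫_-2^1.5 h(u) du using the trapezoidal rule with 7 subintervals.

-21

Δu = 0.5.
T_7 = (0.5/2)·[(-13) + 2·(-11) + 2·(-9) + 2·(-7) + 2·(-5) + 2·(-3) + 2·(-1) + 1] = -21.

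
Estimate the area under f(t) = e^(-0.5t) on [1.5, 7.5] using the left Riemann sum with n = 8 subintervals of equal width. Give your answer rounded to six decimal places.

1.076511

Δt = (7.5 − 1.5)/8 = 0.75.
Left endpoints: 1.5, 2.25, 3, 3.75, 4.5, 5.25, 6, 6.75.
f(1.5) ≈ 0.472367, f(2.25) ≈ 0.324652, f(3) ≈ 0.223130, f(3.75) ≈ 0.153355, f(4.5) ≈ 0.105399, f(5.25) ≈ 0.072440, f(6) ≈ 0.049787, f(6.75) ≈ 0.034218.
Sum = Δt · [f(1.5) + f(2.25) + f(3) + ...].
Sum ≈ 1.076511.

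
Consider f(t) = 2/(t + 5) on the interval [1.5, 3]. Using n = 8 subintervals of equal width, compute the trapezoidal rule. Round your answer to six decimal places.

0.415326

Δt = (3 − 1.5)/8 = 0.1875.
f(1.5) = 4/13, f(1.6875) = 32/107, f(1.875) = 16/55, f(2.0625) = 32/113, f(2.25) = 8/29, f(2.4375) = 32/119, f(2.625) = 16/61, f(2.8125) = 0.256, f(3) = 0.25.
T_8 = (Δt/2)·[f(t_0) + 2f(t_1) + ... + 2f(t_{7}) + f(t_8)].
Sum ≈ 0.415326.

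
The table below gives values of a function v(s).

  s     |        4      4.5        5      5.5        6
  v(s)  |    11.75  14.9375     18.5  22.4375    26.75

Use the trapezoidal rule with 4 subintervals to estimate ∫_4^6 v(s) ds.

37.5625

Δs = 0.5.
T_4 = (0.5/2)·[11.75 + 2·14.9375 + 2·18.5 + 2·22.4375 + 26.75] = 37.5625.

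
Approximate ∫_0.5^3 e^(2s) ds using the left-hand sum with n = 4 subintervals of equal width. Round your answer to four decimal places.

Δs = (3 − 0.5)/4 = 0.625.
Left endpoints: 0.5, 1.125, 1.75, 2.375.
f(0.5) ≈ 2.7183, f(1.125) ≈ 9.4877, f(1.75) ≈ 33.1155, f(2.375) ≈ 115.5843.
Sum = Δs · [f(0.5) + f(1.125) + f(1.75) + f(2.375)].
Sum ≈ 100.5661.

100.5661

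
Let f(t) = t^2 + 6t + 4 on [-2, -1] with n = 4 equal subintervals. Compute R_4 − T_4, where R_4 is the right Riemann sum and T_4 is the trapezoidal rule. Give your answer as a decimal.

0.375

R_4 = -2.28125.
T_4 = -2.65625.
R_4 − T_4 = 0.375.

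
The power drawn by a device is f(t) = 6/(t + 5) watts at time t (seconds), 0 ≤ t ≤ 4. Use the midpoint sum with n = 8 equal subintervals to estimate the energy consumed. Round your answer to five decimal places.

3.52500

Δt = (4 − 0)/8 = 0.5.
Midpoints: 0.25, 0.75, 1.25, 1.75, 2.25, 2.75, 3.25, 3.75.
f(0.25) = 8/7, f(0.75) = 24/23, f(1.25) = 0.96, f(1.75) = 8/9, f(2.25) = 24/29, f(2.75) = 24/31, f(3.25) = 8/11, f(3.75) = 24/35.
Sum = Δt · [f(0.25) + f(0.75) + f(1.25) + ...].
Sum ≈ 3.52500.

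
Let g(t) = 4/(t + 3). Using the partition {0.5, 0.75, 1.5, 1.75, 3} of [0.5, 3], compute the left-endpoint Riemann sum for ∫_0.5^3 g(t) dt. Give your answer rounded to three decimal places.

2.361

Subinterval widths: 0.25, 0.75, 0.25, 1.25.
Left endpoints: 0.5, 0.75, 1.5, 1.75.
g(0.5) = 8/7, g(0.75) = 16/15, g(1.5) = 8/9, g(1.75) = 16/19.
Sum = Σ Δt_i · g(t_i).
Sum ≈ 2.361.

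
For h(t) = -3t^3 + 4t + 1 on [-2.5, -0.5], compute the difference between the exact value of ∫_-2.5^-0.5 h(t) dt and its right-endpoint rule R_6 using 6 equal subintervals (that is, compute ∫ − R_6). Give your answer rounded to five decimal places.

Exact integral: ∫_-2.5^-0.5 h(t) dt = 19.25.
R_6 ≈ 13.3333333.
Error ≈ 19.25 − 13.3333333 ≈ 5.91667.

5.91667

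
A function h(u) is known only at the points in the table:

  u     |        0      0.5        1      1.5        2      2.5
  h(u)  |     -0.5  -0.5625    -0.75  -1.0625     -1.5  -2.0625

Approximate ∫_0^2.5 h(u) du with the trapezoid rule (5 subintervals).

-2.578125

Δu = 0.5.
T_5 = (0.5/2)·[(-0.5) + 2·(-0.5625) + 2·(-0.75) + 2·(-1.0625) + 2·(-1.5) + (-2.0625)] = -2.578125.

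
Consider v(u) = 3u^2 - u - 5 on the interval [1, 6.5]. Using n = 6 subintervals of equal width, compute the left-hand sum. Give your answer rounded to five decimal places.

Δu = (6.5 − 1)/6 = 11/12.
Left endpoints: 1, 23/12, 17/6, 3.75, 14/3, 67/12.
v(1) = -3, v(23/12) = 197/48, v(17/6) = 16.25, v(3.75) = 33.4375, v(14/3) = 167/3, v(67/12) = 82.9375.
Sum = Δu · [v(1) + v(23/12) + v(17/6) + ...].
Sum ≈ 173.61285.

173.61285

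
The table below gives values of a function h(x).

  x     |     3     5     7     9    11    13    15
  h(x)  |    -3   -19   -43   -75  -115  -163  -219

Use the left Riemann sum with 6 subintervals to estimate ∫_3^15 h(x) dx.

-836

Δx = 2.
Sum = 2·[(-3) + (-19) + (-43) + (-75) + (-115) + (-163)] = -836.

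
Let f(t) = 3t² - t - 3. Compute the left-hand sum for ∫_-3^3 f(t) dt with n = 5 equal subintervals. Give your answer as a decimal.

43.92

Δt = (3 − (-3))/5 = 1.2.
Left endpoints: -3, -1.8, -0.6, 0.6, 1.8.
f(-3) = 27, f(-1.8) = 8.52, f(-0.6) = -1.32, f(0.6) = -2.52, f(1.8) = 4.92.
Sum = Δt · [f(-3) + f(-1.8) + f(-0.6) + f(0.6) + f(1.8)].
Sum = 43.92.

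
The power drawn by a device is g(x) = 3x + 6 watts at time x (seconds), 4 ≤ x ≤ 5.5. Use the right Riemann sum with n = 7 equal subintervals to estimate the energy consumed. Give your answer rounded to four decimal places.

30.8571

Δx = (5.5 − 4)/7 = 3/14.
Right endpoints: 59/14, 31/7, 65/14, 34/7, 71/14, 37/7, 5.5.
g(59/14) = 261/14, g(31/7) = 135/7, g(65/14) = 279/14, g(34/7) = 144/7, g(71/14) = 297/14, g(37/7) = 153/7, g(5.5) = 22.5.
Sum = Δx · [g(59/14) + g(31/7) + g(65/14) + ...].
Sum ≈ 30.8571.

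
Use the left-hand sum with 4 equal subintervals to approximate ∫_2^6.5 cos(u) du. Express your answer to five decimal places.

-1.40278

Δu = (6.5 − 2)/4 = 1.125.
Left endpoints: 2, 3.125, 4.25, 5.375.
f(2) ≈ -0.41615, f(3.125) ≈ -0.99986, f(4.25) ≈ -0.44609, f(5.375) ≈ 0.61518.
Sum = Δu · [f(2) + f(3.125) + f(4.25) + f(5.375)].
Sum ≈ -1.40278.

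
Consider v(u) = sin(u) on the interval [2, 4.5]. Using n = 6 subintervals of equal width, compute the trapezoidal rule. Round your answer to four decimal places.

-0.2024

Δu = (4.5 − 2)/6 = 5/12.
v(2) ≈ 0.9093, v(29/12) ≈ 0.6631, v(17/6) ≈ 0.3034, v(3.25) ≈ -0.1082, v(11/3) ≈ -0.5013, v(49/12) ≈ -0.8086, v(4.5) ≈ -0.9775.
T_6 = (Δu/2)·[v(u_0) + 2v(u_1) + ... + 2v(u_{5}) + v(u_6)].
Sum ≈ -0.2024.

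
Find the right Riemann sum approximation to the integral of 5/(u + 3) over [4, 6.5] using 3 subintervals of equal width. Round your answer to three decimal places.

1.451

Δu = (6.5 − 4)/3 = 5/6.
Right endpoints: 29/6, 17/3, 6.5.
f(29/6) = 30/47, f(17/3) = 15/26, f(6.5) = 10/19.
Sum = Δu · [f(29/6) + f(17/3) + f(6.5)].
Sum ≈ 1.451.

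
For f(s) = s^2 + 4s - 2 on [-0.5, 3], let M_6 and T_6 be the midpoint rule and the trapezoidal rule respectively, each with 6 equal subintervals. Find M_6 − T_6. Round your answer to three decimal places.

-0.298

M_6 ≈ 19.44242.
T_6 ≈ 19.74016.
M_6 − T_6 ≈ -0.298.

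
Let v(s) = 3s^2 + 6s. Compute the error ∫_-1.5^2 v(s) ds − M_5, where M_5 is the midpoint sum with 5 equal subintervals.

Exact integral: ∫_-1.5^2 v(s) ds = 16.625.
M_5 = 16.19625.
Error = 16.625 − 16.19625 = 0.42875.

0.42875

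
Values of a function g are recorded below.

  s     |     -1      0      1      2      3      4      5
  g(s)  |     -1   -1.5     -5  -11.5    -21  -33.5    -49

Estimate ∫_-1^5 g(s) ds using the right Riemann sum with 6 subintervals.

-121.5

Δs = 1.
Sum = 1·[(-1.5) + (-5) + (-11.5) + (-21) + (-33.5) + (-49)] = -121.5.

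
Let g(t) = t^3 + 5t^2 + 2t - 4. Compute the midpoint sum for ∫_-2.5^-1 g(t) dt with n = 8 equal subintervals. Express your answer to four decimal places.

Δt = (-1 − (-2.5))/8 = 0.1875.
Midpoints: -2.40625, -2.21875, -2.03125, -1.84375, -1.65625, -1.46875, -1.28125, -1.09375.
g(-2.40625) = 203339/32768, g(-2.21875) = 172169/32768, g(-2.03125) = 137183/32768, g(-1.84375) = 99677/32768, g(-1.65625) = 60947/32768, g(-1.46875) = 22289/32768, g(-1.28125) = -15001/32768, g(-1.09375) = -49627/32768.
Sum = Δt · [g(-2.40625) + g(-2.21875) + g(-2.03125) + ...].
Sum ≈ 3.6105.

3.6105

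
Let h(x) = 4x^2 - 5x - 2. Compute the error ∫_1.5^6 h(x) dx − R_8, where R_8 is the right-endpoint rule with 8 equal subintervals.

Exact integral: ∫_1.5^6 h(x) dx = 190.125.
R_8 = 222.71484375.
Error = 190.125 − 222.71484375 = -32.58984375.

-32.58984375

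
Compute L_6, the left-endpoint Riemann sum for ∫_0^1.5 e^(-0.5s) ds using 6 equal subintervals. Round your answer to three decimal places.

Δs = (1.5 − 0)/6 = 0.25.
Left endpoints: 0, 0.25, 0.5, 0.75, 1, 1.25.
f(0) ≈ 1.000, f(0.25) ≈ 0.882, f(0.5) ≈ 0.779, f(0.75) ≈ 0.687, f(1) ≈ 0.607, f(1.25) ≈ 0.535.
Sum = Δs · [f(0) + f(0.25) + f(0.5) + ...].
Sum ≈ 1.123.

1.123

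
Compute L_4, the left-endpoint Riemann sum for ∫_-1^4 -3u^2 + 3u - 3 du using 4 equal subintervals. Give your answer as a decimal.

Δu = (4 − (-1))/4 = 1.25.
Left endpoints: -1, 0.25, 1.5, 2.75.
f(-1) = -9, f(0.25) = -2.4375, f(1.5) = -5.25, f(2.75) = -17.4375.
Sum = Δu · [f(-1) + f(0.25) + f(1.5) + f(2.75)].
Sum = -42.65625.

-42.65625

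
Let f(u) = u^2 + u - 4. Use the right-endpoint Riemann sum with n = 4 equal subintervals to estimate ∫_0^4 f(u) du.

24

Δu = (4 − 0)/4 = 1.
Right endpoints: 1, 2, 3, 4.
f(1) = -2, f(2) = 2, f(3) = 8, f(4) = 16.
Sum = Δu · [f(1) + f(2) + f(3) + f(4)].
Sum = 24.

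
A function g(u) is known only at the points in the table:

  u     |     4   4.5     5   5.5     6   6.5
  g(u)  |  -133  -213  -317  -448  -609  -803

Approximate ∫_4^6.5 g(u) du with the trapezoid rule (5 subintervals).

Δu = 0.5.
T_5 = (0.5/2)·[(-133) + 2·(-213) + 2·(-317) + 2·(-448) + 2·(-609) + (-803)] = -1027.5.

-1027.5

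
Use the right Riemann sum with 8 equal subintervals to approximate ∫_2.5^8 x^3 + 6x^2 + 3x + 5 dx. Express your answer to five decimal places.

2425.94312

Δx = (8 − 2.5)/8 = 0.6875.
Right endpoints: 3.1875, 3.875, 4.5625, 5.25, 5.9375, 6.625, 7.3125, 8.
f(3.1875) = 441995/4096, f(3.875) = 84431/512, f(4.5625) = 977145/4096, f(5.25) = 330.828125, f(5.9375) = 1817215/4096, f(6.625) = 296445/512, f(7.3125) = 3026093/4096, f(8) = 925.
Sum = Δx · [f(3.1875) + f(3.875) + f(4.5625) + ...].
Sum ≈ 2425.94312.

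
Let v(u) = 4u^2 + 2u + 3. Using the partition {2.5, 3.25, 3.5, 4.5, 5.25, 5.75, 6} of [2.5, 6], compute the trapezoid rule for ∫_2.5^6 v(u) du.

Subinterval widths: 0.75, 0.25, 1, 0.75, 0.5, 0.25.
v(2.5) = 33, v(3.25) = 51.75, v(3.5) = 59, v(4.5) = 93, v(5.25) = 123.75, v(5.75) = 146.75, v(6) = 159.
On each subinterval the trapezoid contributes (Δu_i/2)·[v(u_{i-1}) + v(u_i)].
Sum = 308.75.

308.75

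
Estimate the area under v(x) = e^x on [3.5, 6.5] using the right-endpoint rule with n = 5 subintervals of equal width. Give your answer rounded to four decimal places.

840.4820

Δx = (6.5 − 3.5)/5 = 0.6.
Right endpoints: 4.1, 4.7, 5.3, 5.9, 6.5.
v(4.1) ≈ 60.3403, v(4.7) ≈ 109.9472, v(5.3) ≈ 200.3368, v(5.9) ≈ 365.0375, v(6.5) ≈ 665.1416.
Sum = Δx · [v(4.1) + v(4.7) + v(5.3) + v(5.9) + v(6.5)].
Sum ≈ 840.4820.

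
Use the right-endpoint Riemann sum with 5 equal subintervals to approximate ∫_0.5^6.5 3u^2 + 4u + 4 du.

Δu = (6.5 − 0.5)/5 = 1.2.
Right endpoints: 1.7, 2.9, 4.1, 5.3, 6.5.
f(1.7) = 19.47, f(2.9) = 40.83, f(4.1) = 70.83, f(5.3) = 109.47, f(6.5) = 156.75.
Sum = Δu · [f(1.7) + f(2.9) + f(4.1) + f(5.3) + f(6.5)].
Sum = 476.82.

476.82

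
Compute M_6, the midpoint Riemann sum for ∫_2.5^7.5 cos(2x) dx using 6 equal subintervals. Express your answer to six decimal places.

Δx = (7.5 − 2.5)/6 = 5/6.
Midpoints: 35/12, 3.75, 55/12, 65/12, 6.25, 85/12.
f(35/12) ≈ 0.900511, f(3.75) ≈ 0.346635, f(55/12) ≈ -0.966874, f(65/12) ≈ -0.161530, f(6.25) ≈ 0.997798, f(85/12) ≈ -0.029495.
Sum = Δx · [f(35/12) + f(3.75) + f(55/12) + ...].
Sum ≈ 0.905871.

0.905871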